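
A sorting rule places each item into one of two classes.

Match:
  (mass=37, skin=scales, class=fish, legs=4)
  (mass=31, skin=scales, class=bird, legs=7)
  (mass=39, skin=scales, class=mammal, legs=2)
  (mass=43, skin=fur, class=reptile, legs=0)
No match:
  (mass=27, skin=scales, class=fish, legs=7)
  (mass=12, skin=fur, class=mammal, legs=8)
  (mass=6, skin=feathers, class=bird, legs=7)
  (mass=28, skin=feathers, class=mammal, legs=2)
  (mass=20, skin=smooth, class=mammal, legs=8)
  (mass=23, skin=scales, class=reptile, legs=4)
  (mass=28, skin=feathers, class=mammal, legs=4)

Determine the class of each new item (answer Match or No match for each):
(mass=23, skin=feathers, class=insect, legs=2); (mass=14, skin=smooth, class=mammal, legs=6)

No match, No match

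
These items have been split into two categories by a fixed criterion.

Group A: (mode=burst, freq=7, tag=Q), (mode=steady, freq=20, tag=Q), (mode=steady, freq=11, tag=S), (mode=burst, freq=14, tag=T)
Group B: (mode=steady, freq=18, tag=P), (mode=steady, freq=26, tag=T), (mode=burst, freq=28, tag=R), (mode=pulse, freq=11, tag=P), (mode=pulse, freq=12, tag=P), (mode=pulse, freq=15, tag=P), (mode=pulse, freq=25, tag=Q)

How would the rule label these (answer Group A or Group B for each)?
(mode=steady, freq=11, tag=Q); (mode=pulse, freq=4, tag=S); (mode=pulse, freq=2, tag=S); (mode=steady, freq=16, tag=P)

The simplest hypothesis consistent with all the labels is: tag is not P AND freq ≤ 20.
(mode=steady, freq=11, tag=Q): Group A (tag is Q, freq = 11). (mode=pulse, freq=4, tag=S): Group A (tag is S, freq = 4). (mode=pulse, freq=2, tag=S): Group A (tag is S, freq = 2). (mode=steady, freq=16, tag=P): Group B (tag is P, freq = 16).

Group A, Group A, Group A, Group B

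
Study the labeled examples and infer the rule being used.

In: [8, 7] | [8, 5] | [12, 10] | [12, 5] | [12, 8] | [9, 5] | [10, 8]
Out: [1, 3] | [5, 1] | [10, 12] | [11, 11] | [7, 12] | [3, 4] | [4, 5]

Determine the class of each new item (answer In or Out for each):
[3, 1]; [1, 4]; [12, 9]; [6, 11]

Out, Out, In, Out

Rule: first > second AND sum ≥ 7. This holds for each 'In' example and fails for each 'Out' one.
[3, 1] — 3 > 1, 3+1 = 4, hence Out. [1, 4] — 1 < 4, 1+4 = 5, hence Out. [12, 9] — 12 > 9, 12+9 = 21, hence In. [6, 11] — 6 < 11, 6+11 = 17, hence Out.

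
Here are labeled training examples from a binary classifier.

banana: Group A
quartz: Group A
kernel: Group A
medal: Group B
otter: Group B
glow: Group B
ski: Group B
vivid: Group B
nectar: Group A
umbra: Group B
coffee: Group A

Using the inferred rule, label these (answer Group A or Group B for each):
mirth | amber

Group B, Group B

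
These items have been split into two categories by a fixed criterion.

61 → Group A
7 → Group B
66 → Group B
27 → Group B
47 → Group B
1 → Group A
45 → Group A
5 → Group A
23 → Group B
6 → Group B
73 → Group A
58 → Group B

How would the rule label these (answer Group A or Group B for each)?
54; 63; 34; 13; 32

Group B, Group B, Group B, Group A, Group B

Checking candidate rules against both groups, what survives is: ≡ 1 (mod 4).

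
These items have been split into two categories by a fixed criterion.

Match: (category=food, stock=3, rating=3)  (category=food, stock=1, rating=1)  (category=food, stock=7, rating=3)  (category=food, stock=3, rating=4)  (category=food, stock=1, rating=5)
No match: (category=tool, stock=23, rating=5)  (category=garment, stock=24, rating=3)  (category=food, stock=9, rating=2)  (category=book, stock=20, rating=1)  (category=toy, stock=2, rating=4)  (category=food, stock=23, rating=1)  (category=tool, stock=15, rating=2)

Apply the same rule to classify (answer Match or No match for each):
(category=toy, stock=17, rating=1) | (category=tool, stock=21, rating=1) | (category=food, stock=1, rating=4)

No match, No match, Match

The simplest hypothesis consistent with all the labels is: category is food AND stock ≤ 7.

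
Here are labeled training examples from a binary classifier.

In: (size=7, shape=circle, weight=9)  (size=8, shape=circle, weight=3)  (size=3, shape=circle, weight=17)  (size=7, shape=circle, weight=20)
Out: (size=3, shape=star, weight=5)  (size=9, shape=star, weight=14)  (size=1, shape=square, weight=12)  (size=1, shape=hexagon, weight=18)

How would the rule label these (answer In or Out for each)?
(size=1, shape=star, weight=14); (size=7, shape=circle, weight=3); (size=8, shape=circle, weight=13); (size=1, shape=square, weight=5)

The pattern is that an item is 'In' exactly when: shape is circle.

Out, In, In, Out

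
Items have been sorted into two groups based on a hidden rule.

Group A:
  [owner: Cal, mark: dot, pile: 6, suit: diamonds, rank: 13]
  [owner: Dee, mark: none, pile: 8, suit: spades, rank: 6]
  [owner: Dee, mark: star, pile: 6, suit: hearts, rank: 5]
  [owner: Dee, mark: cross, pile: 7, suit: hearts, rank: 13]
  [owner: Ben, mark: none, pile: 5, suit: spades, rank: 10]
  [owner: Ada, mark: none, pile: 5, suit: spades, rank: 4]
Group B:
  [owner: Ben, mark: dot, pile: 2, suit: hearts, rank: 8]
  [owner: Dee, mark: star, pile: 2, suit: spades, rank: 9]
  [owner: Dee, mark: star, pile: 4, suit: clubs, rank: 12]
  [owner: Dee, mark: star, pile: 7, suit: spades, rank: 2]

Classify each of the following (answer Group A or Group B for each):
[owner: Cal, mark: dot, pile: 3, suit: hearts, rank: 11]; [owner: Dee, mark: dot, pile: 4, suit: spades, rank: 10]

A rule that fits every label: rank ≥ 4 AND pile ≥ 5 — true of each 'Group A' example, false of each 'Group B' one.
[owner: Cal, mark: dot, pile: 3, suit: hearts, rank: 11]: rank = 11, pile = 3 — fails the rule, so Group B.
[owner: Dee, mark: dot, pile: 4, suit: spades, rank: 10]: rank = 10, pile = 4 — fails the rule, so Group B.

Group B, Group B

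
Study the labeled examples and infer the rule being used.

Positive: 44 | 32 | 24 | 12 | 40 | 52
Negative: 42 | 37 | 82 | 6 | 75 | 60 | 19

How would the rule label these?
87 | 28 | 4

'Positive' ⟺ multiple of 4 AND at most 52.
87: Negative (87 = 4·21 + 3, 87 > 52).
28: Positive (28 = 4·7, 28 ≤ 52).
4: Positive (4 = 4·1, 4 ≤ 52).

Negative, Positive, Positive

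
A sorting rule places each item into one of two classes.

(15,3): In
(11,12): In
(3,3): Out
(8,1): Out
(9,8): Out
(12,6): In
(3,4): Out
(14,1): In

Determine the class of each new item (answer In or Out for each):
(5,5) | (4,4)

Out, Out

'In' ⟺ first ≥ 11.
(5,5) → first 5 → Out. (4,4) → first 4 → Out.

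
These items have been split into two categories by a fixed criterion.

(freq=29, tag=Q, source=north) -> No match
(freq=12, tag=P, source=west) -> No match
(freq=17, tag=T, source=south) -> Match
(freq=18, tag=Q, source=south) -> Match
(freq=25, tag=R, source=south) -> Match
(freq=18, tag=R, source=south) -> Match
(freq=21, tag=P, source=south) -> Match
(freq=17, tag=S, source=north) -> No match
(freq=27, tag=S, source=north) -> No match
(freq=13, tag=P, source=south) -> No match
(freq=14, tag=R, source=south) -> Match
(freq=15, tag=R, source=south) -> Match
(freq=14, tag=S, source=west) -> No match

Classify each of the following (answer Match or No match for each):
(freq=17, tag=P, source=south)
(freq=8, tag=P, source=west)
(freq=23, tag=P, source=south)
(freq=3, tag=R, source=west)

'Match' ⟺ source is south AND freq ≥ 14.
Match: (freq=17, tag=P, source=south), since source is south, freq = 17. No match: (freq=8, tag=P, source=west), since source is west, freq = 8. Match: (freq=23, tag=P, source=south), since source is south, freq = 23. No match: (freq=3, tag=R, source=west), since source is west, freq = 3.

Match, No match, Match, No match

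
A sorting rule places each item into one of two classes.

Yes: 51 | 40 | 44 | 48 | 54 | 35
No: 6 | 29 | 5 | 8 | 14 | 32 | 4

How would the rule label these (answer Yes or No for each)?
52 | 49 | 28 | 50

'Yes' ⟺ at least 35.
52 — 52 ≥ 35, hence Yes.
49 — 49 ≥ 35, hence Yes.
28 — 28 < 35, hence No.
50 — 50 ≥ 35, hence Yes.

Yes, Yes, No, Yes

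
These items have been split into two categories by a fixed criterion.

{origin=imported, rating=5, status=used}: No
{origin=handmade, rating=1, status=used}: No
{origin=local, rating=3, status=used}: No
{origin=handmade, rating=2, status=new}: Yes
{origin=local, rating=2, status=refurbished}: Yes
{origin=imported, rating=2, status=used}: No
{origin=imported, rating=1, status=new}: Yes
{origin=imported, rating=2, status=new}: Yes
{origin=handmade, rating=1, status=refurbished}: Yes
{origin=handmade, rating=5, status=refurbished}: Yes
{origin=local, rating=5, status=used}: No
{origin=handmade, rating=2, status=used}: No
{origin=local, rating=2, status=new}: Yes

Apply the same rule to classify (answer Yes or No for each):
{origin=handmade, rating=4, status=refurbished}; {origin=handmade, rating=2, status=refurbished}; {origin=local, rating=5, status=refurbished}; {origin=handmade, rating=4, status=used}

Comparing the two groups points to one rule — status is not used.
{origin=handmade, rating=4, status=refurbished}: Yes (status is refurbished).
{origin=handmade, rating=2, status=refurbished}: Yes (status is refurbished).
{origin=local, rating=5, status=refurbished}: Yes (status is refurbished).
{origin=handmade, rating=4, status=used}: No (status is used).

Yes, Yes, Yes, No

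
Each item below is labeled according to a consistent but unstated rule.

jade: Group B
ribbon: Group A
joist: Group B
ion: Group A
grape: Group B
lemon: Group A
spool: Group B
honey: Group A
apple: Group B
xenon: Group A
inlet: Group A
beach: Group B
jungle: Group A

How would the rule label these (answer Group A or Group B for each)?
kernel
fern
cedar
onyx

Group A, Group A, Group B, Group A

All 'Group A' examples share one property — contains 'n' — and every 'Group B' example lacks it.
kernel: has 'n' — matches, so Group A.
fern: has 'n' — matches, so Group A.
cedar: no 'n' — fails this test, so Group B.
onyx: has 'n' — matches, so Group A.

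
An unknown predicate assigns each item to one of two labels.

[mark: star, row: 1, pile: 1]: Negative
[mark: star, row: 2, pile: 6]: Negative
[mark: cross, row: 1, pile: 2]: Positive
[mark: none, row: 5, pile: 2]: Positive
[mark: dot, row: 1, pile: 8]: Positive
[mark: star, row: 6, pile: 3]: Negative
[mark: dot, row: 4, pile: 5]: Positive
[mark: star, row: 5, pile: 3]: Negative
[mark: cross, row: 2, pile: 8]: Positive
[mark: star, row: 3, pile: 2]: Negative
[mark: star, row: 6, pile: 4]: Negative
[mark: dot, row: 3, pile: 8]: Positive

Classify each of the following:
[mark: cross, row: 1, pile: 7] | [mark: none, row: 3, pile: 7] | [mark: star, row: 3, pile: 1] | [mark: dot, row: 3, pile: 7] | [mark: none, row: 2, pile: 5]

Looking at the examples, the only property every 'Positive' case has and every 'Negative' case lacks is: mark is not star.
[mark: cross, row: 1, pile: 7] → mark is cross → Positive. [mark: none, row: 3, pile: 7] → mark is none → Positive. [mark: star, row: 3, pile: 1] → mark is star → Negative. [mark: dot, row: 3, pile: 7] → mark is dot → Positive. [mark: none, row: 2, pile: 5] → mark is none → Positive.

Positive, Positive, Negative, Positive, Positive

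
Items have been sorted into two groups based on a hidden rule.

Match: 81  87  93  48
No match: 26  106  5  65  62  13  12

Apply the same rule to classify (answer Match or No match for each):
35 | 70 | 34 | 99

The distinguishing property — multiple of 3 AND at least 13 — holds for all the 'Match' cases and none of the 'No match' cases.
35 — 35 = 3·11 + 2, 35 ≥ 13, hence No match.
70 — 70 = 3·23 + 1, 70 ≥ 13, hence No match.
34 — 34 = 3·11 + 1, 34 ≥ 13, hence No match.
99 — 99 = 3·33, 99 ≥ 13, hence Match.

No match, No match, No match, Match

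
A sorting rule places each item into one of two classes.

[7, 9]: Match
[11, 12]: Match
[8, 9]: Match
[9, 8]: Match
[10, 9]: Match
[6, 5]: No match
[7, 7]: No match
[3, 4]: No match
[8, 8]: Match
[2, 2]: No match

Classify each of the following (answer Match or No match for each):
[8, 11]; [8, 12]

All 'Match' examples share one property — sum ≥ 16 — and every 'No match' example lacks it.

Match, Match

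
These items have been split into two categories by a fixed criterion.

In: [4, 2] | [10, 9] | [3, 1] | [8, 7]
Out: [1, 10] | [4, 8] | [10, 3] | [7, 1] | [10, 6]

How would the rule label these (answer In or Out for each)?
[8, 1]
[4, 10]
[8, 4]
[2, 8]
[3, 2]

Out, Out, Out, Out, In

The common property of the 'In' items is: |first − second| ≤ 2. No 'Out' item has it.
[8, 1]: |8−1| = 7, does not fit → Out.
[4, 10]: |4−10| = 6, does not fit → Out.
[8, 4]: |8−4| = 4, does not fit → Out.
[2, 8]: |2−8| = 6, does not fit → Out.
[3, 2]: |3−2| = 1, passes → In.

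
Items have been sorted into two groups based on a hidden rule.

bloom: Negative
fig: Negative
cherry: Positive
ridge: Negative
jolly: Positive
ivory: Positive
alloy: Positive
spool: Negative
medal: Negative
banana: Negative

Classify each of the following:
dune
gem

Negative, Negative

The pattern is that an item is 'Positive' exactly when: contains 'y'.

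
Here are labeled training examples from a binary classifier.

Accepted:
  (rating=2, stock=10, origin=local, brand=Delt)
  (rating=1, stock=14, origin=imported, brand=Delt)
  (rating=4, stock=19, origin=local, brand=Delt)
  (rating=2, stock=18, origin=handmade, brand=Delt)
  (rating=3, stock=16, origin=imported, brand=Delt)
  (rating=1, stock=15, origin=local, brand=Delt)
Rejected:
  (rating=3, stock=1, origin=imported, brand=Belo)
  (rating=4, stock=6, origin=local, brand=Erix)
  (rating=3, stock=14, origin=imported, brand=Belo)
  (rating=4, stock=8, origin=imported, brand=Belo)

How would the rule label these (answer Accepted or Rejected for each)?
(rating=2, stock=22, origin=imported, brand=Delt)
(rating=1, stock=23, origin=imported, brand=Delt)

Accepted, Accepted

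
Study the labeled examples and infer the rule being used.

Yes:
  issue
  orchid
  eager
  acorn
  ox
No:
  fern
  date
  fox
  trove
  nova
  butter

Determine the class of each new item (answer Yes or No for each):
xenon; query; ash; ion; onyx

No, No, Yes, Yes, Yes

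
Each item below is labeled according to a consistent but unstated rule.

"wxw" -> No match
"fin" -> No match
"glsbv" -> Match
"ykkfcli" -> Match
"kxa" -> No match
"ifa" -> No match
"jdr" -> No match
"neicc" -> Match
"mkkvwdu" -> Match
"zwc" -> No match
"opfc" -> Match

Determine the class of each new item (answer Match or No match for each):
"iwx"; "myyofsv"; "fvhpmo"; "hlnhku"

A rule that fits every label: length ≥ 4 — true of each 'Match' example, false of each 'No match' one.
"iwx" → length 3 → No match. "myyofsv" → length 7 → Match. "fvhpmo" → length 6 → Match. "hlnhku" → length 6 → Match.

No match, Match, Match, Match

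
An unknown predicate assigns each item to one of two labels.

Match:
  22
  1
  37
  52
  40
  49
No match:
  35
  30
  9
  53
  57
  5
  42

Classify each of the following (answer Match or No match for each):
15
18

The simplest hypothesis consistent with all the labels is: ≡ 1 (mod 3).
15: No match (15 mod 3 = 0). 18: No match (18 mod 3 = 0).

No match, No match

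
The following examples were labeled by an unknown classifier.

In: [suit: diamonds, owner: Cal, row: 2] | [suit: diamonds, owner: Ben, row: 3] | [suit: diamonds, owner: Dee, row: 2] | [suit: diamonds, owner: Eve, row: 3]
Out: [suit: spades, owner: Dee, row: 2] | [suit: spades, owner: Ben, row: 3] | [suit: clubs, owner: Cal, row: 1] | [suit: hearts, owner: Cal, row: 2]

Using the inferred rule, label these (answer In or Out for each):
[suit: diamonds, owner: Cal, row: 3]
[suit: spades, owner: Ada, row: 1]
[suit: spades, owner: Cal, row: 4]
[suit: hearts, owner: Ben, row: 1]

In, Out, Out, Out

Every 'In' example satisfies: suit is diamonds. None of the 'Out' examples do.
[suit: diamonds, owner: Cal, row: 3] — suit is diamonds, hence In.
[suit: spades, owner: Ada, row: 1] — suit is spades, hence Out.
[suit: spades, owner: Cal, row: 4] — suit is spades, hence Out.
[suit: hearts, owner: Ben, row: 1] — suit is hearts, hence Out.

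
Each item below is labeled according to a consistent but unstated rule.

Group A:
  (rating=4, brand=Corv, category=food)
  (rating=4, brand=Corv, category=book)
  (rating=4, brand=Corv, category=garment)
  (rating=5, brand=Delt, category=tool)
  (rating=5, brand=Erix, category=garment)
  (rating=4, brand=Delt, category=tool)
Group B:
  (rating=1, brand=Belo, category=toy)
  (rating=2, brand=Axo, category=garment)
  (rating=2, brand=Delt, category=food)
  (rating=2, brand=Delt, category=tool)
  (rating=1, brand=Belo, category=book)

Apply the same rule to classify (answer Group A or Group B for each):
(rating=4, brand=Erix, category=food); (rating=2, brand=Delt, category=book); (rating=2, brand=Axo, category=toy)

The simplest hypothesis consistent with all the labels is: rating ≥ 4.

Group A, Group B, Group B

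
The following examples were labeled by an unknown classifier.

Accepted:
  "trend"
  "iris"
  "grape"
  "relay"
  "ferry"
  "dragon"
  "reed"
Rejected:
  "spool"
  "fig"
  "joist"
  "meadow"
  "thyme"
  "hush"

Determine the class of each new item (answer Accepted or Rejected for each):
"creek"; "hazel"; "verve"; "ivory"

Rule: contains 'r'. This holds for each 'Accepted' example and fails for each 'Rejected' one.
"creek" → has 'r' → Accepted. "hazel" → no 'r' → Rejected. "verve" → has 'r' → Accepted. "ivory" → has 'r' → Accepted.

Accepted, Rejected, Accepted, Accepted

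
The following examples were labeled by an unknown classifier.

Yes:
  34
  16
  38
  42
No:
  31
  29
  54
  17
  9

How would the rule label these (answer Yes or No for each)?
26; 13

The distinguishing property — even AND at most 42 — holds for all the 'Yes' cases and none of the 'No' cases.
26: 26 is even, 26 ≤ 42, fits → Yes. 13: 13 is odd, 13 ≤ 42, does not satisfy this → No.

Yes, No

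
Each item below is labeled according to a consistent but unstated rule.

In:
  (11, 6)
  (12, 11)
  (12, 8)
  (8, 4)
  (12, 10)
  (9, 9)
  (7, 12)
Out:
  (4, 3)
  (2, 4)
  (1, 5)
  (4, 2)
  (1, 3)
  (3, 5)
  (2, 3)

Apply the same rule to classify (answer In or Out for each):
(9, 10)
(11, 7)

In, In

The rule appears to be: sum ≥ 12.
(9, 10): 9+10 = 19 — passes, so In.
(11, 7): 11+7 = 18 — passes, so In.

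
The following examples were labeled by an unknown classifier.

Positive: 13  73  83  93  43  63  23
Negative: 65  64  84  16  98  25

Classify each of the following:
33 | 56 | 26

Every 'Positive' example satisfies: ends in digit 3. None of the 'Negative' examples do.
33 — last digit 3, hence Positive.
56 — last digit 6, hence Negative.
26 — last digit 6, hence Negative.

Positive, Negative, Negative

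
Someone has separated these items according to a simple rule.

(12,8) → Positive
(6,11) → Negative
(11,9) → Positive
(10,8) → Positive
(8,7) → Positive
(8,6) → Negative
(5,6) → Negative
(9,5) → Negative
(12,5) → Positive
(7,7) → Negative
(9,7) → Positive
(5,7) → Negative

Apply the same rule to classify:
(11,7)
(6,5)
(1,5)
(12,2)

Positive, Negative, Negative, Negative

'Positive' ⟺ first > second AND sum ≥ 15.
(11,7) → 11 > 7, 11+7 = 18 → Positive. (6,5) → 6 > 5, 6+5 = 11 → Negative. (1,5) → 1 < 5, 1+5 = 6 → Negative. (12,2) → 12 > 2, 12+2 = 14 → Negative.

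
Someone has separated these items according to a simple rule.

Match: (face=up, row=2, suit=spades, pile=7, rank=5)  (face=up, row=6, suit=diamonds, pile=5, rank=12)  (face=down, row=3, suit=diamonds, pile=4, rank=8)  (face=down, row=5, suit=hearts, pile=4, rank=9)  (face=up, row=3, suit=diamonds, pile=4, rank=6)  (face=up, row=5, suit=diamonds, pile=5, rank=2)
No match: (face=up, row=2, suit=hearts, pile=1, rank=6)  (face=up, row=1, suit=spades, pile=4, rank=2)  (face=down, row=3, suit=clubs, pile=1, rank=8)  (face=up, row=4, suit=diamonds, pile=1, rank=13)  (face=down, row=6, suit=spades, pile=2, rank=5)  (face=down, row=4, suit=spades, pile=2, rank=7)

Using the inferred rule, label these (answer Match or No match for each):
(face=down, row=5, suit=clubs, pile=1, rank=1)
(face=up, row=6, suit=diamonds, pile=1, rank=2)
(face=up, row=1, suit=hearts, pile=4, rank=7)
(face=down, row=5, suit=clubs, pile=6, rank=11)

No match, No match, No match, Match

Every 'Match' example satisfies: pile ≥ 4 AND row ≥ 2. None of the 'No match' examples do.
No match: (face=down, row=5, suit=clubs, pile=1, rank=1), since pile = 1, row = 5.
No match: (face=up, row=6, suit=diamonds, pile=1, rank=2), since pile = 1, row = 6.
No match: (face=up, row=1, suit=hearts, pile=4, rank=7), since pile = 4, row = 1.
Match: (face=down, row=5, suit=clubs, pile=6, rank=11), since pile = 6, row = 5.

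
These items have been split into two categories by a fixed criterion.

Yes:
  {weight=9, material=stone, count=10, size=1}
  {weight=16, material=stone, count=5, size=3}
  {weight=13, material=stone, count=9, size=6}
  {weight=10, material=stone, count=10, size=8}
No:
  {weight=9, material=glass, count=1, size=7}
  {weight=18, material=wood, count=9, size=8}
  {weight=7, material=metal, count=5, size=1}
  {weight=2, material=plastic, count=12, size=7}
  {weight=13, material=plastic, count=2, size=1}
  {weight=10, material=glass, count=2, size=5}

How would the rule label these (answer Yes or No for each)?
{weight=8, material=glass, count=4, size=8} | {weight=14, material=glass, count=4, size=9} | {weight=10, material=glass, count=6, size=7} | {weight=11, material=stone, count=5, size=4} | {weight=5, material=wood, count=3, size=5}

One predicate separates the groups cleanly: material is stone.
{weight=8, material=glass, count=4, size=8} → material is glass → No. {weight=14, material=glass, count=4, size=9} → material is glass → No. {weight=10, material=glass, count=6, size=7} → material is glass → No. {weight=11, material=stone, count=5, size=4} → material is stone → Yes. {weight=5, material=wood, count=3, size=5} → material is wood → No.

No, No, No, Yes, No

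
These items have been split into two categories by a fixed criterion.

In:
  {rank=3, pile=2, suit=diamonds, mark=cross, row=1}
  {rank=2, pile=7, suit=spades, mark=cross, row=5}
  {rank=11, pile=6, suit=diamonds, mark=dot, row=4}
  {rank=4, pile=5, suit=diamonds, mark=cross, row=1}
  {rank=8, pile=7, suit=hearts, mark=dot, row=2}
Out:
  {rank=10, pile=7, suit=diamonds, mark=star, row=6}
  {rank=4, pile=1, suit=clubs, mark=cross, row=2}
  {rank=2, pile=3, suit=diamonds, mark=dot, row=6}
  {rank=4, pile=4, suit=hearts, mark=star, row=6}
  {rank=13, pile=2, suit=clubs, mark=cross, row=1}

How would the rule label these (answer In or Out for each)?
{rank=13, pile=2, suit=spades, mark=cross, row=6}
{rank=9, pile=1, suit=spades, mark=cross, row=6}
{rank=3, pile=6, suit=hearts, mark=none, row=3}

Out, Out, In

Every 'In' example satisfies: suit is not clubs AND row ≤ 5. None of the 'Out' examples do.
{rank=13, pile=2, suit=spades, mark=cross, row=6} → suit is spades, row = 6 → Out. {rank=9, pile=1, suit=spades, mark=cross, row=6} → suit is spades, row = 6 → Out. {rank=3, pile=6, suit=hearts, mark=none, row=3} → suit is hearts, row = 3 → In.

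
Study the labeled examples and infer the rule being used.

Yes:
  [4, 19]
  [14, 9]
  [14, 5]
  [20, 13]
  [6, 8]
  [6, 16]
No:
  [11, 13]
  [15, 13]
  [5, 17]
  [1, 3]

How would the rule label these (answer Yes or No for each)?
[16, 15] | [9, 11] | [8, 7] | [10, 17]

The pattern is that an item is 'Yes' exactly when: first is even.
[16, 15] — first 16, hence Yes. [9, 11] — first 9, hence No. [8, 7] — first 8, hence Yes. [10, 17] — first 10, hence Yes.

Yes, No, Yes, Yes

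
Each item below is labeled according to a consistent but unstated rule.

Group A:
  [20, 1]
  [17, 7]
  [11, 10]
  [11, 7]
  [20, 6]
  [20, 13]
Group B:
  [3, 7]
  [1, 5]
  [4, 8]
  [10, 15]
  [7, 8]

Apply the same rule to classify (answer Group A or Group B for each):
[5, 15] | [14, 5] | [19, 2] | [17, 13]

Group B, Group A, Group A, Group A

A rule that fits every label: first > second — true of each 'Group A' example, false of each 'Group B' one.
[5, 15] → 5 < 15 → Group B.
[14, 5] → 14 > 5 → Group A.
[19, 2] → 19 > 2 → Group A.
[17, 13] → 17 > 13 → Group A.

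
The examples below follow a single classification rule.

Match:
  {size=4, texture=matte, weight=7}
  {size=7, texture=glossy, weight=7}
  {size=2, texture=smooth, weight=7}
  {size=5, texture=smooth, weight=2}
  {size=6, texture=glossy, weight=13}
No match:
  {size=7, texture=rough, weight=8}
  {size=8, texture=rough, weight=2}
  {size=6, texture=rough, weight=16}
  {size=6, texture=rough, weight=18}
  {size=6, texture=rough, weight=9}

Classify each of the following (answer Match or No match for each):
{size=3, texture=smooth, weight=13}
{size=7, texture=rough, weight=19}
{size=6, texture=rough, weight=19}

Match, No match, No match

One predicate separates the groups cleanly: texture is not rough.
{size=3, texture=smooth, weight=13} → texture is smooth → Match. {size=7, texture=rough, weight=19} → texture is rough → No match. {size=6, texture=rough, weight=19} → texture is rough → No match.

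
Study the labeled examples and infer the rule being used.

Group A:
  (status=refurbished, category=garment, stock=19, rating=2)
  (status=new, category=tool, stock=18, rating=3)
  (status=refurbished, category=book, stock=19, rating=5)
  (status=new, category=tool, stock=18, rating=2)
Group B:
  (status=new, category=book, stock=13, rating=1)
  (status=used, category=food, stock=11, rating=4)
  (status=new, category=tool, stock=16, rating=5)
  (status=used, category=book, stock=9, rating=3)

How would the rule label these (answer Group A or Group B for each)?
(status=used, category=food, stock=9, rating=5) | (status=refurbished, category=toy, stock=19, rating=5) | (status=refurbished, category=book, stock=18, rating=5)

A rule that fits every label: stock ≥ 18 — true of each 'Group A' example, false of each 'Group B' one.
(status=used, category=food, stock=9, rating=5): stock = 9, fails this test → Group B. (status=refurbished, category=toy, stock=19, rating=5): stock = 19, checks out → Group A. (status=refurbished, category=book, stock=18, rating=5): stock = 18, checks out → Group A.

Group B, Group A, Group A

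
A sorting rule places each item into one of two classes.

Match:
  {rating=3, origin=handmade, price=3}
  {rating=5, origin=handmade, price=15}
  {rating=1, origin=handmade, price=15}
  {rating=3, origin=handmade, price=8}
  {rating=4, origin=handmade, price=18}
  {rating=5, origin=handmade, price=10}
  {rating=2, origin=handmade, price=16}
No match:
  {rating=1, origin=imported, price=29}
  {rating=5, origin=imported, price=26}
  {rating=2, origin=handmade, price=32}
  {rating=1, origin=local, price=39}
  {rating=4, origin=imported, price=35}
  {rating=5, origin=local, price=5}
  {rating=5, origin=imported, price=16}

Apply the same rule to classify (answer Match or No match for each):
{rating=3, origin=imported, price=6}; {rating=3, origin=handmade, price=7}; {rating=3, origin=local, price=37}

No match, Match, No match

All 'Match' examples share one property — origin is handmade AND price ≤ 18 — and every 'No match' example lacks it.
{rating=3, origin=imported, price=6}: origin is imported, price = 6, lacks this property → No match. {rating=3, origin=handmade, price=7}: origin is handmade, price = 7, meets the rule → Match. {rating=3, origin=local, price=37}: origin is local, price = 37, lacks this property → No match.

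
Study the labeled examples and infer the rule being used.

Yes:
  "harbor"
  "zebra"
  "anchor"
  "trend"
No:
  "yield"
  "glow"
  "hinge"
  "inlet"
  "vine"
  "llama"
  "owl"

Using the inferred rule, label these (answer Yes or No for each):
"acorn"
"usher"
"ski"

The rule appears to be: contains 'r'.

Yes, Yes, No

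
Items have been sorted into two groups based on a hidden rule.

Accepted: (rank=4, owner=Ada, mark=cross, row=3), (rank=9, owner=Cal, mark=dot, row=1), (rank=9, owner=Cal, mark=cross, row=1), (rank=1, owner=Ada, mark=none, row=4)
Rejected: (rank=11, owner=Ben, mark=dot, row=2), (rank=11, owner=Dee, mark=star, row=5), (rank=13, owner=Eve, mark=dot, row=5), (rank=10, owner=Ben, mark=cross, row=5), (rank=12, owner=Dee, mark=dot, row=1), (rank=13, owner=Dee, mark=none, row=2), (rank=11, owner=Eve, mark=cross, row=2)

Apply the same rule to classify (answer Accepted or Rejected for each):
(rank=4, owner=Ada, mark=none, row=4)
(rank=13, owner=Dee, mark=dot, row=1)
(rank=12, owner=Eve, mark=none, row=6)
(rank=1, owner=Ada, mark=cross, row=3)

One predicate separates the groups cleanly: rank ≤ 9.
(rank=4, owner=Ada, mark=none, row=4): rank = 4, matches → Accepted. (rank=13, owner=Dee, mark=dot, row=1): rank = 13, fails this test → Rejected. (rank=12, owner=Eve, mark=none, row=6): rank = 12, fails this test → Rejected. (rank=1, owner=Ada, mark=cross, row=3): rank = 1, matches → Accepted.

Accepted, Rejected, Rejected, Accepted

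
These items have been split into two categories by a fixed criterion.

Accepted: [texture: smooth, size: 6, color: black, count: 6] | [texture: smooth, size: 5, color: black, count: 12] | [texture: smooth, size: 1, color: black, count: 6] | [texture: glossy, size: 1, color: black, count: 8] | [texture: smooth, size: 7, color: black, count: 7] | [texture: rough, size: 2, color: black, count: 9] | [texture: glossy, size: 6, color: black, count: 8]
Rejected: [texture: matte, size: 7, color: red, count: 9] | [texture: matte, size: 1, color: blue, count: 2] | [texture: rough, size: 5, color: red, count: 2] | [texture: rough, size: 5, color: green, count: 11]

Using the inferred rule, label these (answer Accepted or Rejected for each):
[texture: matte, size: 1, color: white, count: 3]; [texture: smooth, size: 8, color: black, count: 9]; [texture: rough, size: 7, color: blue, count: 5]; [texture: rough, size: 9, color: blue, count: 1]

Rejected, Accepted, Rejected, Rejected

The pattern is that an item is 'Accepted' exactly when: color is black.
[texture: matte, size: 1, color: white, count: 3]: Rejected (color is white).
[texture: smooth, size: 8, color: black, count: 9]: Accepted (color is black).
[texture: rough, size: 7, color: blue, count: 5]: Rejected (color is blue).
[texture: rough, size: 9, color: blue, count: 1]: Rejected (color is blue).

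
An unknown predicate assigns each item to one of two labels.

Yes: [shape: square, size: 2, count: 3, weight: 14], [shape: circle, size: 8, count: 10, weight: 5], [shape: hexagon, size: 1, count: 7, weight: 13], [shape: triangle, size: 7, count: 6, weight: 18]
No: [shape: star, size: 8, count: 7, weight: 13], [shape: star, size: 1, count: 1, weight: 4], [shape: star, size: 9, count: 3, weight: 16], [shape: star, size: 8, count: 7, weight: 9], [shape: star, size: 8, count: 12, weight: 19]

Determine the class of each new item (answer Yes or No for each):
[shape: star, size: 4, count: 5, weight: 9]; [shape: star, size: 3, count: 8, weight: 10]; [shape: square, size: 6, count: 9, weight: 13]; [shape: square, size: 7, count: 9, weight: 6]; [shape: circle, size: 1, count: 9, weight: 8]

The classifier is using: shape is not star.

No, No, Yes, Yes, Yes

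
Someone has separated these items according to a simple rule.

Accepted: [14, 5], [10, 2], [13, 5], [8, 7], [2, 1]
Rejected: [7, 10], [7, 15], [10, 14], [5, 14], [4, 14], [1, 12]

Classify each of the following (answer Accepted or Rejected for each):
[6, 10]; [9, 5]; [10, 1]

One predicate separates the groups cleanly: first > second.
[6, 10] — 6 < 10, hence Rejected.
[9, 5] — 9 > 5, hence Accepted.
[10, 1] — 10 > 1, hence Accepted.

Rejected, Accepted, Accepted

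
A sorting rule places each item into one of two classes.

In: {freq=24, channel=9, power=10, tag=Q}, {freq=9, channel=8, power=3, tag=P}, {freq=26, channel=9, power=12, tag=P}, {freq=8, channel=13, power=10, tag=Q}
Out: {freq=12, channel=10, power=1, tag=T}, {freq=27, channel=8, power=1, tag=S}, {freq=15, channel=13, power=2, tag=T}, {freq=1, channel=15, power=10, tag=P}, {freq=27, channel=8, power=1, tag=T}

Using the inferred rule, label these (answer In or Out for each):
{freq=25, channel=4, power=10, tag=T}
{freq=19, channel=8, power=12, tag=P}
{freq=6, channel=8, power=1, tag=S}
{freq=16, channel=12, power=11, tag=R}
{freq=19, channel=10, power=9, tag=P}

In, In, Out, In, In

Every 'In' example satisfies: freq ≥ 8 AND power ≥ 3. None of the 'Out' examples do.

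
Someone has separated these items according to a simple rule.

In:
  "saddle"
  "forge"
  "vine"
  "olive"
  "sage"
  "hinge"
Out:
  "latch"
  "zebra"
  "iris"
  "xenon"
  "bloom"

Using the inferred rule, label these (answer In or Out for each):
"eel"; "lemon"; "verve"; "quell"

All 'In' examples share one property — ends with 'e' — and every 'Out' example lacks it.
"eel" → ends with 'l' → Out. "lemon" → ends with 'n' → Out. "verve" → ends with 'e' → In. "quell" → ends with 'l' → Out.

Out, Out, In, Out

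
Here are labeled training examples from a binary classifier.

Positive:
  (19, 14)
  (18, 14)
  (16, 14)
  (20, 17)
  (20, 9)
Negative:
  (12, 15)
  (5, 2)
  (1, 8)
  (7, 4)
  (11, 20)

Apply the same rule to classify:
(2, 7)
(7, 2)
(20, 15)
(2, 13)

Negative, Negative, Positive, Negative

A rule that fits every label: first ≥ 14 — true of each 'Positive' example, false of each 'Negative' one.
(2, 7) — first 2, hence Negative. (7, 2) — first 7, hence Negative. (20, 15) — first 20, hence Positive. (2, 13) — first 2, hence Negative.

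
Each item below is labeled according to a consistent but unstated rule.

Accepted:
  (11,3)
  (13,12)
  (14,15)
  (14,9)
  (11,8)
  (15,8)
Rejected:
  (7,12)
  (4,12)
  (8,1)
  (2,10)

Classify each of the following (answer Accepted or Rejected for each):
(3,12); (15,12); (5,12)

Every 'Accepted' example satisfies: first ≥ 9. None of the 'Rejected' examples do.

Rejected, Accepted, Rejected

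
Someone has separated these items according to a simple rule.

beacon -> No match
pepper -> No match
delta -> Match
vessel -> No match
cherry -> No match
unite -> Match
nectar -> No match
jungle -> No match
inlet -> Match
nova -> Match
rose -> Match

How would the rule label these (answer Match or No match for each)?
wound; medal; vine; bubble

Match, Match, Match, No match

Every 'Match' example satisfies: length ≤ 5. None of the 'No match' examples do.
wound — length 5, hence Match. medal — length 5, hence Match. vine — length 4, hence Match. bubble — length 6, hence No match.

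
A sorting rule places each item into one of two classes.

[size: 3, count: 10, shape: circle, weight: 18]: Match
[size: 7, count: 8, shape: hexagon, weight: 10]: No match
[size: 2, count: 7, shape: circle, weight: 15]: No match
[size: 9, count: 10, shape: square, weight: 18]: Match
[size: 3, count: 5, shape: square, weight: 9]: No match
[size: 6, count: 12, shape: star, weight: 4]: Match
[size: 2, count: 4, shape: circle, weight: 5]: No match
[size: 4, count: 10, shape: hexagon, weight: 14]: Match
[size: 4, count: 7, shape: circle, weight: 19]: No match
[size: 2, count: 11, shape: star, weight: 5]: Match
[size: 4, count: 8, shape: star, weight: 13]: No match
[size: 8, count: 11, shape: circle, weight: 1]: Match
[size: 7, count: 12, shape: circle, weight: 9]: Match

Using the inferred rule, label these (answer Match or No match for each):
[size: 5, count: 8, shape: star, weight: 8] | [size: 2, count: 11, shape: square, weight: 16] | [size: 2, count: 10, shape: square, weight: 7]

The classifier is using: count ≥ 10.
No match: [size: 5, count: 8, shape: star, weight: 8], since count = 8.
Match: [size: 2, count: 11, shape: square, weight: 16], since count = 11.
Match: [size: 2, count: 10, shape: square, weight: 7], since count = 10.

No match, Match, Match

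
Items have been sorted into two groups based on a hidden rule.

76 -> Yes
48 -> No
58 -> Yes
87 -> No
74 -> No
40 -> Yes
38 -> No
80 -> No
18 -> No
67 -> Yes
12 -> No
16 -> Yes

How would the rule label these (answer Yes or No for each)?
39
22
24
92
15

The classifier is using: ≡ 1 (mod 3).
No: 39, since 39 mod 3 = 0. Yes: 22, since 22 mod 3 = 1. No: 24, since 24 mod 3 = 0. No: 92, since 92 mod 3 = 2. No: 15, since 15 mod 3 = 0.

No, Yes, No, No, No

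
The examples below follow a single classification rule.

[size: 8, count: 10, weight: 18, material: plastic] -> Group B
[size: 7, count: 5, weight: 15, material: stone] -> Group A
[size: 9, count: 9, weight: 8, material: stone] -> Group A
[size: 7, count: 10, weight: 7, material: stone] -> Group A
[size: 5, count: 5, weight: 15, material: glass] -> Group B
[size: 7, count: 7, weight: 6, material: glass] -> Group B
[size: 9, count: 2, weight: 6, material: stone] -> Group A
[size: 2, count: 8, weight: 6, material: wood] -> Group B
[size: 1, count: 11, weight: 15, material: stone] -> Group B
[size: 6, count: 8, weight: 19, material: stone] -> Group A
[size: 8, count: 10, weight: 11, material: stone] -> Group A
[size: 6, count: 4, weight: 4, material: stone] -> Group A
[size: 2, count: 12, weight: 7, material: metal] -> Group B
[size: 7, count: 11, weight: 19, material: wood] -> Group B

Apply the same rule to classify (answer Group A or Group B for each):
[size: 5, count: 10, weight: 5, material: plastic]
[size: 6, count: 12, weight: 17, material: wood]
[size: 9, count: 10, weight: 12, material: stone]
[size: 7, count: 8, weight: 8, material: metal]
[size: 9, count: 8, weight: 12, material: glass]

Every 'Group A' example satisfies: material is stone AND size ≥ 2. None of the 'Group B' examples do.
[size: 5, count: 10, weight: 5, material: plastic]: material is plastic, size = 5, doesn't qualify → Group B. [size: 6, count: 12, weight: 17, material: wood]: material is wood, size = 6, doesn't qualify → Group B. [size: 9, count: 10, weight: 12, material: stone]: material is stone, size = 9, satisfies this → Group A. [size: 7, count: 8, weight: 8, material: metal]: material is metal, size = 7, doesn't qualify → Group B. [size: 9, count: 8, weight: 12, material: glass]: material is glass, size = 9, doesn't qualify → Group B.

Group B, Group B, Group A, Group B, Group B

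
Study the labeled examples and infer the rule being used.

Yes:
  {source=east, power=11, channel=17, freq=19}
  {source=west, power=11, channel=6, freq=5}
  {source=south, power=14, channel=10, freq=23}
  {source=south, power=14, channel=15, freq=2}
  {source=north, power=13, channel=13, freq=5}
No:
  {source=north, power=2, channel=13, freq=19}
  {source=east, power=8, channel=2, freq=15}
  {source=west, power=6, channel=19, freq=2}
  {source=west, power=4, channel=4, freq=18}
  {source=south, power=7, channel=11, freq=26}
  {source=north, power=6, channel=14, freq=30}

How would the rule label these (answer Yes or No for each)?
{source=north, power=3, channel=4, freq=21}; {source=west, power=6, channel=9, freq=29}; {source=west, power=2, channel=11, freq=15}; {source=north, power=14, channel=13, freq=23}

A rule that fits every label: power ≥ 11 — true of each 'Yes' example, false of each 'No' one.
{source=north, power=3, channel=4, freq=21}: power = 3 — does not satisfy this, so No. {source=west, power=6, channel=9, freq=29}: power = 6 — does not satisfy this, so No. {source=west, power=2, channel=11, freq=15}: power = 2 — does not satisfy this, so No. {source=north, power=14, channel=13, freq=23}: power = 14 — matches, so Yes.

No, No, No, Yes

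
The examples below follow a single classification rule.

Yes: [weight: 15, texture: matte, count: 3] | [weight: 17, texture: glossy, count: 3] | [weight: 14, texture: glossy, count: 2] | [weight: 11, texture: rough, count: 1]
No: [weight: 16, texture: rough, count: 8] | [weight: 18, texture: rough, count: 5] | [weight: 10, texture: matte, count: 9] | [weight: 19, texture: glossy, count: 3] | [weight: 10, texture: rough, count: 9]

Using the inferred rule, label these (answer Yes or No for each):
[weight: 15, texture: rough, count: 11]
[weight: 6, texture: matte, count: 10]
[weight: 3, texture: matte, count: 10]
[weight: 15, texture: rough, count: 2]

Every 'Yes' example satisfies: count ≤ 3 AND weight ≤ 17. None of the 'No' examples do.

No, No, No, Yes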